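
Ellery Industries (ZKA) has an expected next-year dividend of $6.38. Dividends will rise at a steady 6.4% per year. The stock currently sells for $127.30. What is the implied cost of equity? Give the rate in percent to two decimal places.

Rearranging the constant-growth DDM: r = D₁/P₀ + g.
r = 6.3800 / 127.30 + 0.064 = 0.05012 + 0.064 = 0.11412

11.41%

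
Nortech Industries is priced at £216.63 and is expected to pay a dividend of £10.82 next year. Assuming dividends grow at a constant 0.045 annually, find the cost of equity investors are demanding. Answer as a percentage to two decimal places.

Rearranging the constant-growth DDM: r = D₁/P₀ + g.
r = 10.8200 / 216.63 + 0.045 = 0.04995 + 0.045 = 0.09495

9.49%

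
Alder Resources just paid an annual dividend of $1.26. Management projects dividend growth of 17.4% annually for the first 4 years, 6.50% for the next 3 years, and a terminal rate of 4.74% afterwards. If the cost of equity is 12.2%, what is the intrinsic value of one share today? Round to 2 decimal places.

$27.87

Three-stage DDM. Project D₁…D_7; terminal Gordon value at t=7 with g = 0.0474; discount at r = 0.122.
D_1 = 1.4792
D_2 = 1.7366
D_3 = 2.0388
D_4 = 2.3936
D_5 = 2.5491
D_6 = 2.7148
D_7 = 2.8913
TV_7 = 3.0283/(0.122−0.0474) = 40.5943
P₀ = Σ Dₜ/(1+r)ᵗ + TV_7/(1+r)^7 = 27.8726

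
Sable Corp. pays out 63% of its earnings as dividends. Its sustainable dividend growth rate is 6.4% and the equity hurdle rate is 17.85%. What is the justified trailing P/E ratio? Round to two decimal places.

5.85

Justified trailing P/E = b(1+g)/(r−g) = 0.63×(1+0.064)/(0.1785−0.064) = 5.8543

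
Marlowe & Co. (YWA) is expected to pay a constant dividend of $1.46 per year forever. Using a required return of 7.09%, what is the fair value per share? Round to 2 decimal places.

$20.59

Zero-growth DDM (perpetuity): P₀ = D/r = 1.46 / 0.0709 = 20.5924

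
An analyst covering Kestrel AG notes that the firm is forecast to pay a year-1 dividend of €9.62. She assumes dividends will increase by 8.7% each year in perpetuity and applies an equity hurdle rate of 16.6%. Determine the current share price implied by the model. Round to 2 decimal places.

€121.77

Gordon growth model: P₀ = D₁/(r − g), with D₁ = 9.62 given directly.
P₀ = 9.6200 / (0.166 − 0.087) = 9.6200 / 0.079 = 121.7722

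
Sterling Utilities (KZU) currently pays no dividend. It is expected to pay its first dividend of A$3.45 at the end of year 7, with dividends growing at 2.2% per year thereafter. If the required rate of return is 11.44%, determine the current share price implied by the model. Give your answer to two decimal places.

Deferred-dividend DDM. At t=6 the remaining stream is a growing perpetuity with first payment D_7 = 3.45.
V_6 = D_7/(r−g) = 3.45/(0.1144−0.022) = 37.3377
P₀ = V_6/(1+r)^6 = 37.3377/(1+0.1144)^6 = 19.4940

A$19.49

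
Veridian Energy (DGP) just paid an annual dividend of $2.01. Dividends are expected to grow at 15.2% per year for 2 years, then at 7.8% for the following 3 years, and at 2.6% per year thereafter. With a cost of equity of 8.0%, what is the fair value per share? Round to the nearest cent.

$54.48

Three-stage DDM. Project D₁…D_5; terminal Gordon value at t=5 with g = 0.026; discount at r = 0.08.
D_1 = 2.3155
D_2 = 2.6675
D_3 = 2.8755
D_4 = 3.0998
D_5 = 3.3416
TV_5 = 3.4285/(0.08−0.026) = 63.4908
P₀ = Σ Dₜ/(1+r)ᵗ + TV_5/(1+r)^5 = 54.4771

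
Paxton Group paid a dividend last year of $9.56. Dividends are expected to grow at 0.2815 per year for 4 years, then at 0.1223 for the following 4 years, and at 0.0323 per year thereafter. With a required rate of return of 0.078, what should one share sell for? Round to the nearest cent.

Three-stage DDM. Project D₁…D_8; terminal Gordon value at t=8 with g = 0.0323; discount at r = 0.078.
D_1 = 12.2511
D_2 = 15.6998
D_3 = 20.1193
D_4 = 25.7829
D_5 = 28.9362
D_6 = 32.4751
D_7 = 36.4468
D_8 = 40.9042
TV_8 = 42.2254/(0.078−0.0323) = 923.9701
P₀ = Σ Dₜ/(1+r)ᵗ + TV_8/(1+r)^8 = 651.2212

$651.22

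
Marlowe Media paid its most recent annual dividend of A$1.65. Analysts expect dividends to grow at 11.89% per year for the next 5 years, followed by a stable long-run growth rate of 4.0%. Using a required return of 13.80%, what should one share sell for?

A$23.93

Two-stage DDM. Project D₁…D_5 at 0.1189, terminal growth 0.04, discount at r = 0.138.
D_1 = 1.8462
D_2 = 2.0657
D_3 = 2.3113
D_4 = 2.5861
D_5 = 2.8936
Terminal value at t=5: TV = D_6/(r−g) = 3.0094/(0.138−0.04) = 30.7077
P₀ = 1.8462/(1+0.138)^1 + 2.0657/(1+0.138)^2 + 2.3113/(1+0.138)^3 + 2.5861/(1+0.138)^4 + 2.8936/(1+0.138)^5 + 30.7077/(1+0.138)^5 = 23.9330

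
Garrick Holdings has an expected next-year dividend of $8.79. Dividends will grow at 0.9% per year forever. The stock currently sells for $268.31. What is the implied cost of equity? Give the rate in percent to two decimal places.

4.18%

Rearranging the constant-growth DDM: r = D₁/P₀ + g.
r = 8.7900 / 268.31 + 0.009 = 0.03276 + 0.009 = 0.04176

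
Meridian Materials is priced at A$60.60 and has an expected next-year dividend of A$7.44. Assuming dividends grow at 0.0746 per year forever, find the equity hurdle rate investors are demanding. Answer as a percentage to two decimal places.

Rearranging the constant-growth DDM: r = D₁/P₀ + g.
r = 7.4400 / 60.60 + 0.0746 = 0.12277 + 0.0746 = 0.19737

19.74%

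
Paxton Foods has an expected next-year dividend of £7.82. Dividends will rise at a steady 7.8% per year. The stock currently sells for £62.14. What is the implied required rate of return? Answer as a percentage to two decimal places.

Rearranging the constant-growth DDM: r = D₁/P₀ + g.
r = 7.8200 / 62.14 + 0.078 = 0.12584 + 0.078 = 0.20384

20.38%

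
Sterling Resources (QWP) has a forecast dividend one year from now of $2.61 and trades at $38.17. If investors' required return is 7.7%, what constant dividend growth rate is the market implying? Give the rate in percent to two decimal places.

0.86%

From P₀ = D₁/(r − g), the implied growth is g = r − D₁/P₀.
g = 0.077 − 2.61/38.17 = 0.077 − 0.06838 = 0.00862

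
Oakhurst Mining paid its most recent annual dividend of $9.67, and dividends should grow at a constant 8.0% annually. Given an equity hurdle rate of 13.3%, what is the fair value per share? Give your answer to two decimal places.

$197.05

Gordon growth model: P₀ = D₁/(r − g). D₁ = 9.67 × (1 + 0.08) = 10.4436.
P₀ = 10.4436 / (0.133 − 0.08) = 10.4436 / 0.053 = 197.0491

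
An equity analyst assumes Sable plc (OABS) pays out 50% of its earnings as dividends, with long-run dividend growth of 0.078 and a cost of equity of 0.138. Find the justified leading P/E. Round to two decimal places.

Justified leading P/E = b/(r−g) = 0.50/(0.138−0.078) = 8.3333

8.33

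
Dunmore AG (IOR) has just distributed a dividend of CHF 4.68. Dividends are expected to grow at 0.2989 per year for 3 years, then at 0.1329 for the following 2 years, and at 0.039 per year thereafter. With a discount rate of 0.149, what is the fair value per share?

CHF 93.36

Three-stage DDM. Project D₁…D_5; terminal Gordon value at t=5 with g = 0.039; discount at r = 0.149.
D_1 = 6.0789
D_2 = 7.8958
D_3 = 10.2559
D_4 = 11.6189
D_5 = 13.1630
TV_5 = 13.6764/(0.149−0.039) = 124.3309
P₀ = Σ Dₜ/(1+r)ᵗ + TV_5/(1+r)^5 = 93.3554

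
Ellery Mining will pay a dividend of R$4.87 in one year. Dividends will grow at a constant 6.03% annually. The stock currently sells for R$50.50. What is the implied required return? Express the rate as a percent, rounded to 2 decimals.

15.67%

Rearranging the constant-growth DDM: r = D₁/P₀ + g.
r = 4.8700 / 50.50 + 0.0603 = 0.09644 + 0.0603 = 0.15674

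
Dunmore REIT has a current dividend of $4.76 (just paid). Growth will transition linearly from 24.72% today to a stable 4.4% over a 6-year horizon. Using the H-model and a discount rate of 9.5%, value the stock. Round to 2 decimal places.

$154.34

H-model: P₀ = D₀[(1+g_L) + H(g_S−g_L)]/(r−g_L), with H = 6/2 = 3.
P₀ = 4.76 × [(1+0.044) + 3×(0.2472−0.044)] / (0.095−0.044)
   = 4.76 × 1.6536 / 0.051 = 154.3360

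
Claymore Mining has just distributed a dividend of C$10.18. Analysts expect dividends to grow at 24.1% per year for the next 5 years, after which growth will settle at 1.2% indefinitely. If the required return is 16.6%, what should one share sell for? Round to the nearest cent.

Two-stage DDM. Project D₁…D_5 at 0.241, terminal growth 0.012, discount at r = 0.166.
D_1 = 12.6334
D_2 = 15.6780
D_3 = 19.4564
D_4 = 24.1454
D_5 = 29.9645
Terminal value at t=5: TV = D_6/(r−g) = 30.3240/(0.166−0.012) = 196.9094
P₀ = 12.6334/(1+0.166)^1 + 15.6780/(1+0.166)^2 + 19.4564/(1+0.166)^3 + 24.1454/(1+0.166)^4 + 29.9645/(1+0.166)^5 + 196.9094/(1+0.166)^5 = 152.9698

C$152.97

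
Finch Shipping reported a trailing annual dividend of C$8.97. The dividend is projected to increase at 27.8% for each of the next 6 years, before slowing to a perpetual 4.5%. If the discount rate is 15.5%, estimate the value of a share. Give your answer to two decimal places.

C$234.24

Two-stage DDM. Project D₁…D_6 at 0.278, terminal growth 0.045, discount at r = 0.155.
D_1 = 11.4637
D_2 = 14.6506
D_3 = 18.7234
D_4 = 23.9285
D_5 = 30.5806
D_6 = 39.0821
Terminal value at t=6: TV = D_7/(r−g) = 40.8408/(0.155−0.045) = 371.2797
P₀ = 11.4637/(1+0.155)^1 + 14.6506/(1+0.155)^2 + 18.7234/(1+0.155)^3 + 23.9285/(1+0.155)^4 + 30.5806/(1+0.155)^5 + 39.0821/(1+0.155)^6 + 371.2797/(1+0.155)^6 = 234.2350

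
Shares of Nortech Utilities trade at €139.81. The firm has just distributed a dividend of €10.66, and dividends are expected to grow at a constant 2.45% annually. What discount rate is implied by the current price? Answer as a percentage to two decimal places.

Rearranging the constant-growth DDM: r = D₁/P₀ + g.
D₁ = 10.66 × (1 + 0.0245) = 10.9212.
r = 10.9212 / 139.81 + 0.0245 = 0.07811 + 0.0245 = 0.10261

10.26%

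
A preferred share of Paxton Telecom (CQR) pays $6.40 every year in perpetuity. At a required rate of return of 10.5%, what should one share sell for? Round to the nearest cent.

$60.95

Zero-growth DDM (perpetuity): P₀ = D/r = 6.40 / 0.105 = 60.9524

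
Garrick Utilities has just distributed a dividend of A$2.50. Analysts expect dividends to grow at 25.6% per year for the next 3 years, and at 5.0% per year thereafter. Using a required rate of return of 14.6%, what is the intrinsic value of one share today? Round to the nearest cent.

A$45.03

Two-stage DDM. Project D₁…D_3 at 0.256, terminal growth 0.05, discount at r = 0.146.
D_1 = 3.1400
D_2 = 3.9438
D_3 = 4.9535
Terminal value at t=3: TV = D_4/(r−g) = 5.2011/(0.146−0.05) = 54.1785
P₀ = 3.1400/(1+0.146)^1 + 3.9438/(1+0.146)^2 + 4.9535/(1+0.146)^3 + 54.1785/(1+0.146)^3 = 45.0317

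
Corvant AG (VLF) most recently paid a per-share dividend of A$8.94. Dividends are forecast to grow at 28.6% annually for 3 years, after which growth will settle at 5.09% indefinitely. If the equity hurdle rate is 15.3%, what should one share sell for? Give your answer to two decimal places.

Two-stage DDM. Project D₁…D_3 at 0.286, terminal growth 0.0509, discount at r = 0.153.
D_1 = 11.4968
D_2 = 14.7849
D_3 = 19.0134
Terminal value at t=3: TV = D_4/(r−g) = 19.9812/(0.153−0.0509) = 195.7024
P₀ = 11.4968/(1+0.153)^1 + 14.7849/(1+0.153)^2 + 19.0134/(1+0.153)^3 + 195.7024/(1+0.153)^3 = 161.1727

A$161.17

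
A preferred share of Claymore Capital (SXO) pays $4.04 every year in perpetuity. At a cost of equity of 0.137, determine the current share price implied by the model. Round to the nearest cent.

Zero-growth DDM (perpetuity): P₀ = D/r = 4.04 / 0.137 = 29.4891

$29.49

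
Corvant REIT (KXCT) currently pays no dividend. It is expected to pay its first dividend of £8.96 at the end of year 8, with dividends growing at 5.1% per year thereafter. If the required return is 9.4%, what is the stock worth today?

Deferred-dividend DDM. At t=7 the remaining stream is a growing perpetuity with first payment D_8 = 8.96.
V_7 = D_8/(r−g) = 8.96/(0.094−0.051) = 208.3721
P₀ = V_7/(1+r)^7 = 208.3721/(1+0.094)^7 = 111.1011

£111.10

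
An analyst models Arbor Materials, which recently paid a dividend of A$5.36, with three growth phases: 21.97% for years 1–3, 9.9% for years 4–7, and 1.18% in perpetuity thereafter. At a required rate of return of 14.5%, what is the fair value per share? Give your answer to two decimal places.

Three-stage DDM. Project D₁…D_7; terminal Gordon value at t=7 with g = 0.0118; discount at r = 0.145.
D_1 = 6.5376
D_2 = 7.9739
D_3 = 9.7258
D_4 = 10.6886
D_5 = 11.7468
D_6 = 12.9097
D_7 = 14.1878
TV_7 = 14.3552/(0.145−0.0118) = 107.7718
P₀ = Σ Dₜ/(1+r)ᵗ + TV_7/(1+r)^7 = 83.4566

A$83.46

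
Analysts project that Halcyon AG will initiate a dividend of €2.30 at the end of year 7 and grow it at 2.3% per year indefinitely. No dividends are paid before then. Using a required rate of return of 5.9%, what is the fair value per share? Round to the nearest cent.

€45.29

Deferred-dividend DDM. At t=6 the remaining stream is a growing perpetuity with first payment D_7 = 2.30.
V_6 = D_7/(r−g) = 2.30/(0.059−0.023) = 63.8889
P₀ = V_6/(1+r)^6 = 63.8889/(1+0.059)^6 = 45.2949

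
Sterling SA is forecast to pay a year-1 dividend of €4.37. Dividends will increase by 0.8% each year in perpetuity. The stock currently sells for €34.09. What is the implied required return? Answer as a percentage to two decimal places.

Rearranging the constant-growth DDM: r = D₁/P₀ + g.
r = 4.3700 / 34.09 + 0.008 = 0.12819 + 0.008 = 0.13619

13.62%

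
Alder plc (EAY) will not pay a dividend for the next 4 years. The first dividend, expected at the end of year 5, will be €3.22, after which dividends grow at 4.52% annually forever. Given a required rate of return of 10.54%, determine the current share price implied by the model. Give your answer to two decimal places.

€35.82

Deferred-dividend DDM. At t=4 the remaining stream is a growing perpetuity with first payment D_5 = 3.22.
V_4 = D_5/(r−g) = 3.22/(0.1054−0.0452) = 53.4884
P₀ = V_4/(1+r)^4 = 53.4884/(1+0.1054)^4 = 35.8246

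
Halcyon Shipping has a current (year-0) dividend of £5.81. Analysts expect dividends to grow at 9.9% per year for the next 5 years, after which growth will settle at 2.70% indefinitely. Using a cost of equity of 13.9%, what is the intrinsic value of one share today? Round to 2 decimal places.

£70.68

Two-stage DDM. Project D₁…D_5 at 0.099, terminal growth 0.027, discount at r = 0.139.
D_1 = 6.3852
D_2 = 7.0173
D_3 = 7.7120
D_4 = 8.4755
D_5 = 9.3146
Terminal value at t=5: TV = D_6/(r−g) = 9.5661/(0.139−0.027) = 85.4116
P₀ = 6.3852/(1+0.139)^1 + 7.0173/(1+0.139)^2 + 7.7120/(1+0.139)^3 + 8.4755/(1+0.139)^4 + 9.3146/(1+0.139)^5 + 85.4116/(1+0.139)^5 = 70.6842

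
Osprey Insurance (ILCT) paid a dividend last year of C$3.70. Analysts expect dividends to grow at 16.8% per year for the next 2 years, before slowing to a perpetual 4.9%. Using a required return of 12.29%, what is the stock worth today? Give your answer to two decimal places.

Two-stage DDM. Project D₁…D_2 at 0.168, terminal growth 0.049, discount at r = 0.1229.
D_1 = 4.3216
D_2 = 5.0476
Terminal value at t=2: TV = D_3/(r−g) = 5.2950/(0.1229−0.049) = 71.6504
P₀ = 4.3216/(1+0.1229)^1 + 5.0476/(1+0.1229)^2 + 71.6504/(1+0.1229)^2 = 64.6764

C$64.68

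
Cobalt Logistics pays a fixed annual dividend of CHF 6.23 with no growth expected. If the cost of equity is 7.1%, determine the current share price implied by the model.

CHF 87.75

Zero-growth DDM (perpetuity): P₀ = D/r = 6.23 / 0.071 = 87.7465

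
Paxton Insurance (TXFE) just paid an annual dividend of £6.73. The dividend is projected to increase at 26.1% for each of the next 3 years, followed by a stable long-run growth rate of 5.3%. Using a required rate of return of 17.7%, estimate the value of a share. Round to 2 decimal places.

£93.49

Two-stage DDM. Project D₁…D_3 at 0.261, terminal growth 0.053, discount at r = 0.177.
D_1 = 8.4865
D_2 = 10.7015
D_3 = 13.4946
Terminal value at t=3: TV = D_4/(r−g) = 14.2098/(0.177−0.053) = 114.5954
P₀ = 8.4865/(1+0.177)^1 + 10.7015/(1+0.177)^2 + 13.4946/(1+0.177)^3 + 114.5954/(1+0.177)^3 = 93.4923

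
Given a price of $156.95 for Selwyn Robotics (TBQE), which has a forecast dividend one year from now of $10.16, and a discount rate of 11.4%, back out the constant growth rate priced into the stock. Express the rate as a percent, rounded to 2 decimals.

From P₀ = D₁/(r − g), the implied growth is g = r − D₁/P₀.
g = 0.114 − 10.16/156.95 = 0.114 − 0.06473 = 0.04927

4.93%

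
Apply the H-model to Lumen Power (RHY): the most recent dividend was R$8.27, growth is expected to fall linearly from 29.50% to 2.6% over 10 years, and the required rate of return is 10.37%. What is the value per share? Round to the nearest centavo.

H-model: P₀ = D₀[(1+g_L) + H(g_S−g_L)]/(r−g_L), with H = 10/2 = 5.
P₀ = 8.27 × [(1+0.026) + 5×(0.295−0.026)] / (0.1037−0.026)
   = 8.27 × 2.3710 / 0.0777 = 252.3574

R$252.36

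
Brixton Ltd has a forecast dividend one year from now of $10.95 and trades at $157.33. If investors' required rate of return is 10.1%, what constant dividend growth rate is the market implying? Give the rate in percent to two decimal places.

From P₀ = D₁/(r − g), the implied growth is g = r − D₁/P₀.
g = 0.101 − 10.95/157.33 = 0.101 − 0.06960 = 0.03140

3.14%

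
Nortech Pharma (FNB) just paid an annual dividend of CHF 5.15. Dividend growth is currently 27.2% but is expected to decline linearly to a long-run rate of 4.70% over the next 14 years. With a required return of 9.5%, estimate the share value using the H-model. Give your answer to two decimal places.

CHF 281.32

H-model: P₀ = D₀[(1+g_L) + H(g_S−g_L)]/(r−g_L), with H = 14/2 = 7.
P₀ = 5.15 × [(1+0.047) + 7×(0.272−0.047)] / (0.095−0.047)
   = 5.15 × 2.6220 / 0.048 = 281.3188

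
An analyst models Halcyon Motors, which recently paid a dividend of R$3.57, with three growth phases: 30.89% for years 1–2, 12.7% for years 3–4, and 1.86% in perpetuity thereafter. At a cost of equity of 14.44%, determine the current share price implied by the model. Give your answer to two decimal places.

R$54.55

Three-stage DDM. Project D₁…D_4; terminal Gordon value at t=4 with g = 0.0186; discount at r = 0.1444.
D_1 = 4.6728
D_2 = 6.1162
D_3 = 6.8929
D_4 = 7.7684
TV_4 = 7.9128/(0.1444−0.0186) = 62.9002
P₀ = Σ Dₜ/(1+r)ᵗ + TV_4/(1+r)^4 = 54.5540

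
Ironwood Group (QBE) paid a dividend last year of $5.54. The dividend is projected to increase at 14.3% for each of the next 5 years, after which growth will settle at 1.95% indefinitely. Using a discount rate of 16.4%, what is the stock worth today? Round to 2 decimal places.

$61.92

Two-stage DDM. Project D₁…D_5 at 0.143, terminal growth 0.0195, discount at r = 0.164.
D_1 = 6.3322
D_2 = 7.2377
D_3 = 8.2727
D_4 = 9.4557
D_5 = 10.8079
Terminal value at t=5: TV = D_6/(r−g) = 11.0186/(0.164−0.0195) = 76.2536
P₀ = 6.3322/(1+0.164)^1 + 7.2377/(1+0.164)^2 + 8.2727/(1+0.164)^3 + 9.4557/(1+0.164)^4 + 10.8079/(1+0.164)^5 + 76.2536/(1+0.164)^5 = 61.9221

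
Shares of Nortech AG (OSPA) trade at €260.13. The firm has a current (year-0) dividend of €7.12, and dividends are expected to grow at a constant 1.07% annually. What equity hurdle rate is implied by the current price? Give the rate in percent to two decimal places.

3.84%

Rearranging the constant-growth DDM: r = D₁/P₀ + g.
D₁ = 7.12 × (1 + 0.0107) = 7.1962.
r = 7.1962 / 260.13 + 0.0107 = 0.02766 + 0.0107 = 0.03836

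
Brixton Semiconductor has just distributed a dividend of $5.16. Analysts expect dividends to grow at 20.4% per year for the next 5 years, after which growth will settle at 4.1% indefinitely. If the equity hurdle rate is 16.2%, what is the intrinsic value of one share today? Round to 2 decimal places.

Two-stage DDM. Project D₁…D_5 at 0.204, terminal growth 0.041, discount at r = 0.162.
D_1 = 6.2126
D_2 = 7.4800
D_3 = 9.0059
D_4 = 10.8432
D_5 = 13.0552
Terminal value at t=5: TV = D_6/(r−g) = 13.5904/(0.162−0.041) = 112.3175
P₀ = 6.2126/(1+0.162)^1 + 7.4800/(1+0.162)^2 + 9.0059/(1+0.162)^3 + 10.8432/(1+0.162)^4 + 13.0552/(1+0.162)^5 + 112.3175/(1+0.162)^5 = 81.7533

$81.75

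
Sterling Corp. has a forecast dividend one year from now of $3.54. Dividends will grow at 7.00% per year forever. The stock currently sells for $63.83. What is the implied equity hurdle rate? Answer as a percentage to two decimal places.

12.55%

Rearranging the constant-growth DDM: r = D₁/P₀ + g.
r = 3.5400 / 63.83 + 0.07 = 0.05546 + 0.07 = 0.12546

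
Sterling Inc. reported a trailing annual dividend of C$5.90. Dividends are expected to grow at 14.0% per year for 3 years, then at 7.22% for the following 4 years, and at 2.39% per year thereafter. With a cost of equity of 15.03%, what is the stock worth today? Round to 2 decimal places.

Three-stage DDM. Project D₁…D_7; terminal Gordon value at t=7 with g = 0.0239; discount at r = 0.1503.
D_1 = 6.7260
D_2 = 7.6676
D_3 = 8.7411
D_4 = 9.3722
D_5 = 10.0489
D_6 = 10.7744
D_7 = 11.5523
TV_7 = 11.8284/(0.1503−0.0239) = 93.5794
P₀ = Σ Dₜ/(1+r)ᵗ + TV_7/(1+r)^7 = 71.8291

C$71.83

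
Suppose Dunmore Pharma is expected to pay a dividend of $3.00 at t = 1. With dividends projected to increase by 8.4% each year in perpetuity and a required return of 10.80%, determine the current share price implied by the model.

$125.00

Gordon growth model: P₀ = D₁/(r − g), with D₁ = 3.00 given directly.
P₀ = 3.0000 / (0.108 − 0.084) = 3.0000 / 0.024 = 125.0000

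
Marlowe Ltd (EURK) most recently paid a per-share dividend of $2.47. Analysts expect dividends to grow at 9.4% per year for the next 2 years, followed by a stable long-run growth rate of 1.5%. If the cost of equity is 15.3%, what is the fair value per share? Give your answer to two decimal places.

$20.92

Two-stage DDM. Project D₁…D_2 at 0.094, terminal growth 0.015, discount at r = 0.153.
D_1 = 2.7022
D_2 = 2.9562
Terminal value at t=2: TV = D_3/(r−g) = 3.0005/(0.153−0.015) = 21.7430
P₀ = 2.7022/(1+0.153)^1 + 2.9562/(1+0.153)^2 + 21.7430/(1+0.153)^2 = 20.9226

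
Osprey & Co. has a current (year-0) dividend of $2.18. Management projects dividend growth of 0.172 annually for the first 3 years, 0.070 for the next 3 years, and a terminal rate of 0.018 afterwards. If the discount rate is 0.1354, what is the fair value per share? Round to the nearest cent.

Three-stage DDM. Project D₁…D_6; terminal Gordon value at t=6 with g = 0.018; discount at r = 0.1354.
D_1 = 2.5550
D_2 = 2.9944
D_3 = 3.5095
D_4 = 3.7551
D_5 = 4.0180
D_6 = 4.2992
TV_6 = 4.3766/(0.1354−0.018) = 37.2795
P₀ = Σ Dₜ/(1+r)ᵗ + TV_6/(1+r)^6 = 30.7677

$30.77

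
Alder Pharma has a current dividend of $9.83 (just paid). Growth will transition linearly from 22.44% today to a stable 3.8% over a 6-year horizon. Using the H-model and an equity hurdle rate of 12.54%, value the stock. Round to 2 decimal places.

H-model: P₀ = D₀[(1+g_L) + H(g_S−g_L)]/(r−g_L), with H = 6/2 = 3.
P₀ = 9.83 × [(1+0.038) + 3×(0.2244−0.038)] / (0.1254−0.038)
   = 9.83 × 1.5972 / 0.0874 = 179.6393

$179.64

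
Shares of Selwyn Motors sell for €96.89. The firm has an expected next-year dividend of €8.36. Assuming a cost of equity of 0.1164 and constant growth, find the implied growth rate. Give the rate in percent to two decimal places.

3.01%

From P₀ = D₁/(r − g), the implied growth is g = r − D₁/P₀.
g = 0.1164 − 8.36/96.89 = 0.1164 − 0.08628 = 0.03012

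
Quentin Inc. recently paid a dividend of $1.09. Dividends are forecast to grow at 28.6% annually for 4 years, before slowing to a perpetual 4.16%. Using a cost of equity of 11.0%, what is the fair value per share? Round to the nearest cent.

$36.29

Two-stage DDM. Project D₁…D_4 at 0.286, terminal growth 0.0416, discount at r = 0.11.
D_1 = 1.4017
D_2 = 1.8026
D_3 = 2.3182
D_4 = 2.9812
Terminal value at t=4: TV = D_5/(r−g) = 3.1052/(0.11−0.0416) = 45.3978
P₀ = 1.4017/(1+0.11)^1 + 1.8026/(1+0.11)^2 + 2.3182/(1+0.11)^3 + 2.9812/(1+0.11)^4 + 45.3978/(1+0.11)^4 = 36.2897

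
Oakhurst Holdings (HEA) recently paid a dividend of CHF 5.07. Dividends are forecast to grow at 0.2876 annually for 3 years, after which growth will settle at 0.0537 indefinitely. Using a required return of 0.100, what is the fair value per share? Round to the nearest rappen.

Two-stage DDM. Project D₁…D_3 at 0.2876, terminal growth 0.0537, discount at r = 0.1.
D_1 = 6.5281
D_2 = 8.4056
D_3 = 10.8231
Terminal value at t=3: TV = D_4/(r−g) = 11.4043/(0.1−0.0537) = 246.3127
P₀ = 6.5281/(1+0.1)^1 + 8.4056/(1+0.1)^2 + 10.8231/(1+0.1)^3 + 246.3127/(1+0.1)^3 = 206.0714

CHF 206.07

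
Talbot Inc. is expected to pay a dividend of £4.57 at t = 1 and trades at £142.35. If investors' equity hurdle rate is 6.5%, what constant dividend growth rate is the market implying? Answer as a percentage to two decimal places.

3.29%

From P₀ = D₁/(r − g), the implied growth is g = r − D₁/P₀.
g = 0.065 − 4.57/142.35 = 0.065 − 0.03210 = 0.03290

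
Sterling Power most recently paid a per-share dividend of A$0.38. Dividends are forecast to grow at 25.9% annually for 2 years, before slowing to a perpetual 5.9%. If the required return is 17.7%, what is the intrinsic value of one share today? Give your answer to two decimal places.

Two-stage DDM. Project D₁…D_2 at 0.259, terminal growth 0.059, discount at r = 0.177.
D_1 = 0.4784
D_2 = 0.6023
Terminal value at t=2: TV = D_3/(r−g) = 0.6379/(0.177−0.059) = 5.4057
P₀ = 0.4784/(1+0.177)^1 + 0.6023/(1+0.177)^2 + 5.4057/(1+0.177)^2 = 4.7433

A$4.74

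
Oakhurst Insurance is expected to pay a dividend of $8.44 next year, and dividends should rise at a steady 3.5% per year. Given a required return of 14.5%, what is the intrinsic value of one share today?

Gordon growth model: P₀ = D₁/(r − g), with D₁ = 8.44 given directly.
P₀ = 8.4400 / (0.145 − 0.035) = 8.4400 / 0.11 = 76.7273

$76.73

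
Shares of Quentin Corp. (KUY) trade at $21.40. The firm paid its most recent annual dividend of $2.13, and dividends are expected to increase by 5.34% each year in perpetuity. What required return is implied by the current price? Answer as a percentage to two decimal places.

Rearranging the constant-growth DDM: r = D₁/P₀ + g.
D₁ = 2.13 × (1 + 0.0534) = 2.2437.
r = 2.2437 / 21.40 + 0.0534 = 0.10485 + 0.0534 = 0.15825

15.82%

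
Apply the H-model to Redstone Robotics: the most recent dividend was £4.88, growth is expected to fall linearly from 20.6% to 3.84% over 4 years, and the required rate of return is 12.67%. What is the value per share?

£75.91

H-model: P₀ = D₀[(1+g_L) + H(g_S−g_L)]/(r−g_L), with H = 4/2 = 2.
P₀ = 4.88 × [(1+0.0384) + 2×(0.206−0.0384)] / (0.1267−0.0384)
   = 4.88 × 1.3736 / 0.0883 = 75.9136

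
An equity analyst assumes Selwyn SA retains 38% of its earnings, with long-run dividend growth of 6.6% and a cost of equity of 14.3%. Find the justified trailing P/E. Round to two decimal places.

8.58

Payout ratio b = 1 − 0.38 = 0.62.
Justified trailing P/E = b(1+g)/(r−g) = 0.62×(1+0.066)/(0.143−0.066) = 8.5834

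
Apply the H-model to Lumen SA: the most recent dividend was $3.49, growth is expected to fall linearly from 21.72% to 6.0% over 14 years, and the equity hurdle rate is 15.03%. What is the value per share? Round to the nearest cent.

$83.50

H-model: P₀ = D₀[(1+g_L) + H(g_S−g_L)]/(r−g_L), with H = 14/2 = 7.
P₀ = 3.49 × [(1+0.06) + 7×(0.2172−0.06)] / (0.1503−0.06)
   = 3.49 × 2.1604 / 0.0903 = 83.4972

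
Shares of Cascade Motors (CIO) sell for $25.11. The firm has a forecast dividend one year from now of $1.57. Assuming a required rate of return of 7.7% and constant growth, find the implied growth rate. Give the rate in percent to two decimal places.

1.45%

From P₀ = D₁/(r − g), the implied growth is g = r − D₁/P₀.
g = 0.077 − 1.57/25.11 = 0.077 − 0.06252 = 0.01448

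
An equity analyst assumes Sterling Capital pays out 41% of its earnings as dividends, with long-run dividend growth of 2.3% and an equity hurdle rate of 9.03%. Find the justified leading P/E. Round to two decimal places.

Justified leading P/E = b/(r−g) = 0.41/(0.0903−0.023) = 6.0921

6.09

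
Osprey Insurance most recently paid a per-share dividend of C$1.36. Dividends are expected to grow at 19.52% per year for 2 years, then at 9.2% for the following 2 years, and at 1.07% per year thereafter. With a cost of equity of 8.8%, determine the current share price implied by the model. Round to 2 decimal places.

Three-stage DDM. Project D₁…D_4; terminal Gordon value at t=4 with g = 0.0107; discount at r = 0.088.
D_1 = 1.6255
D_2 = 1.9428
D_3 = 2.1215
D_4 = 2.3167
TV_4 = 2.3415/(0.088−0.0107) = 30.2906
P₀ = Σ Dₜ/(1+r)ᵗ + TV_4/(1+r)^4 = 28.0526

C$28.05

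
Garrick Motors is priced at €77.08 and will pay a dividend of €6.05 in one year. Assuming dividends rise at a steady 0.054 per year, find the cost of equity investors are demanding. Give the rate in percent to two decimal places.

Rearranging the constant-growth DDM: r = D₁/P₀ + g.
r = 6.0500 / 77.08 + 0.054 = 0.07849 + 0.054 = 0.13249

13.25%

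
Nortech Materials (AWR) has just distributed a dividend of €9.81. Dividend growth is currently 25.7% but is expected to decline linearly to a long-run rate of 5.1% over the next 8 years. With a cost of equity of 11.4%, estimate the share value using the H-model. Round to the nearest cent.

€291.96

H-model: P₀ = D₀[(1+g_L) + H(g_S−g_L)]/(r−g_L), with H = 8/2 = 4.
P₀ = 9.81 × [(1+0.051) + 4×(0.257−0.051)] / (0.114−0.051)
   = 9.81 × 1.8750 / 0.063 = 291.9643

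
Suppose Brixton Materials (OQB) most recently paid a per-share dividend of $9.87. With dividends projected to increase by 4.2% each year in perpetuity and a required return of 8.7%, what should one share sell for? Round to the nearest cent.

$228.55

Gordon growth model: P₀ = D₁/(r − g). D₁ = 9.87 × (1 + 0.042) = 10.2845.
P₀ = 10.2845 / (0.087 − 0.042) = 10.2845 / 0.045 = 228.5453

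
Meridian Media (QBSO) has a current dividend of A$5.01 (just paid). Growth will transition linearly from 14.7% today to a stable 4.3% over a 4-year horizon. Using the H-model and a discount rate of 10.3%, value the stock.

A$104.46

H-model: P₀ = D₀[(1+g_L) + H(g_S−g_L)]/(r−g_L), with H = 4/2 = 2.
P₀ = 5.01 × [(1+0.043) + 2×(0.147−0.043)] / (0.103−0.043)
   = 5.01 × 1.2510 / 0.06 = 104.4585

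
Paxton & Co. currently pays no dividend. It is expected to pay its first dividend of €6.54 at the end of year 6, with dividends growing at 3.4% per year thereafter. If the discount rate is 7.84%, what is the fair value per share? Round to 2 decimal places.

€100.99

Deferred-dividend DDM. At t=5 the remaining stream is a growing perpetuity with first payment D_6 = 6.54.
V_5 = D_6/(r−g) = 6.54/(0.0784−0.034) = 147.2973
P₀ = V_5/(1+r)^5 = 147.2973/(1+0.0784)^5 = 100.9940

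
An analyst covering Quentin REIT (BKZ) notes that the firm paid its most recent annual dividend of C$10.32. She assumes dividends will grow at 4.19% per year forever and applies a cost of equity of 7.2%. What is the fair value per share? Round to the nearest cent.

Gordon growth model: P₀ = D₁/(r − g). D₁ = 10.32 × (1 + 0.0419) = 10.7524.
P₀ = 10.7524 / (0.072 − 0.0419) = 10.7524 / 0.0301 = 357.2229

C$357.22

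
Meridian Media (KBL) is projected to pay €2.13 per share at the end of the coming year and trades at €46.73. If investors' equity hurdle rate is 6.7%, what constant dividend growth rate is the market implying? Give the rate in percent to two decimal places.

2.14%

From P₀ = D₁/(r − g), the implied growth is g = r − D₁/P₀.
g = 0.067 − 2.13/46.73 = 0.067 − 0.04558 = 0.02142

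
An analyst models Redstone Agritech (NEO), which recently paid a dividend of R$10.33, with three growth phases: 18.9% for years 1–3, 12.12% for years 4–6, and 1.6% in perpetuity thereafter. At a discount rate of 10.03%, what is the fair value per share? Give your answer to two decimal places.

R$243.09

Three-stage DDM. Project D₁…D_6; terminal Gordon value at t=6 with g = 0.016; discount at r = 0.1003.
D_1 = 12.2824
D_2 = 14.6037
D_3 = 17.3638
D_4 = 19.4683
D_5 = 21.8279
D_6 = 24.4734
TV_6 = 24.8650/(0.1003−0.016) = 294.9588
P₀ = Σ Dₜ/(1+r)ᵗ + TV_6/(1+r)^6 = 243.0944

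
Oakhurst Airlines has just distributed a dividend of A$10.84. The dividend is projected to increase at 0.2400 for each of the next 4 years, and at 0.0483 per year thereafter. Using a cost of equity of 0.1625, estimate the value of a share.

Two-stage DDM. Project D₁…D_4 at 0.24, terminal growth 0.0483, discount at r = 0.1625.
D_1 = 13.4416
D_2 = 16.6676
D_3 = 20.6678
D_4 = 25.6281
Terminal value at t=4: TV = D_5/(r−g) = 26.8659/(0.1625−0.0483) = 235.2532
P₀ = 13.4416/(1+0.1625)^1 + 16.6676/(1+0.1625)^2 + 20.6678/(1+0.1625)^3 + 25.6281/(1+0.1625)^4 + 235.2532/(1+0.1625)^4 = 179.8989

A$179.90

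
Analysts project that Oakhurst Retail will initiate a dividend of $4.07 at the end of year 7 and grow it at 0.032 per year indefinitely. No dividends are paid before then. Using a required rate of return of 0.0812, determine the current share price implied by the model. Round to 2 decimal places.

$51.78

Deferred-dividend DDM. At t=6 the remaining stream is a growing perpetuity with first payment D_7 = 4.07.
V_6 = D_7/(r−g) = 4.07/(0.0812−0.032) = 82.7236
P₀ = V_6/(1+r)^6 = 82.7236/(1+0.0812)^6 = 51.7837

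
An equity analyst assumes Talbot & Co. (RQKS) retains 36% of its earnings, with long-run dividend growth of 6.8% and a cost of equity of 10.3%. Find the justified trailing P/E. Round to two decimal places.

19.53

Payout ratio b = 1 − 0.36 = 0.64.
Justified trailing P/E = b(1+g)/(r−g) = 0.64×(1+0.068)/(0.103−0.068) = 19.5291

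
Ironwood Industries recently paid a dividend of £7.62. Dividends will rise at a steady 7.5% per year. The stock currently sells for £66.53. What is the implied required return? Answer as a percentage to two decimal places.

19.81%

Rearranging the constant-growth DDM: r = D₁/P₀ + g.
D₁ = 7.62 × (1 + 0.075) = 8.1915.
r = 8.1915 / 66.53 + 0.075 = 0.12312 + 0.075 = 0.19812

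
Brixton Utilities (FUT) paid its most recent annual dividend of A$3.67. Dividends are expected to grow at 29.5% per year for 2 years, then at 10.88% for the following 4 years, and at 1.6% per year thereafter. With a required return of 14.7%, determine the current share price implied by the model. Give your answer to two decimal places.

A$57.71

Three-stage DDM. Project D₁…D_6; terminal Gordon value at t=6 with g = 0.016; discount at r = 0.147.
D_1 = 4.7527
D_2 = 6.1547
D_3 = 6.8243
D_4 = 7.5668
D_5 = 8.3901
D_6 = 9.3029
TV_6 = 9.4517/(0.147−0.016) = 72.1508
P₀ = Σ Dₜ/(1+r)ᵗ + TV_6/(1+r)^6 = 57.7130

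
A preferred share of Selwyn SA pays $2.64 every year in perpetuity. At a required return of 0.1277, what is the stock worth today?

Zero-growth DDM (perpetuity): P₀ = D/r = 2.64 / 0.1277 = 20.6735

$20.67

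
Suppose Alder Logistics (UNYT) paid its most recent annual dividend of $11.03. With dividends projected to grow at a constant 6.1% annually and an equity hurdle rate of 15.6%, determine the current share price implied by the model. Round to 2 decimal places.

Gordon growth model: P₀ = D₁/(r − g). D₁ = 11.03 × (1 + 0.061) = 11.7028.
P₀ = 11.7028 / (0.156 − 0.061) = 11.7028 / 0.095 = 123.1877

$123.19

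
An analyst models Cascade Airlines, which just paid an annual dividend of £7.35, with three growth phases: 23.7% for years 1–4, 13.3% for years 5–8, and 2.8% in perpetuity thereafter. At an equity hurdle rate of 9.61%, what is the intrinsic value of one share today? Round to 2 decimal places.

£297.45

Three-stage DDM. Project D₁…D_8; terminal Gordon value at t=8 with g = 0.028; discount at r = 0.0961.
D_1 = 9.0920
D_2 = 11.2467
D_3 = 13.9122
D_4 = 17.2094
D_5 = 19.4983
D_6 = 22.0915
D_7 = 25.0297
D_8 = 28.3587
TV_8 = 29.1527/(0.0961−0.028) = 428.0867
P₀ = Σ Dₜ/(1+r)ᵗ + TV_8/(1+r)^8 = 297.4451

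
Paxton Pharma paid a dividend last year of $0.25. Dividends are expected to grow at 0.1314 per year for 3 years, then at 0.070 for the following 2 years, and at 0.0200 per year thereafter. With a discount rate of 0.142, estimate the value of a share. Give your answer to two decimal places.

Three-stage DDM. Project D₁…D_5; terminal Gordon value at t=5 with g = 0.02; discount at r = 0.142.
D_1 = 0.2828
D_2 = 0.3200
D_3 = 0.3621
D_4 = 0.3874
D_5 = 0.4145
TV_5 = 0.4228/(0.142−0.02) = 3.4657
P₀ = Σ Dₜ/(1+r)ᵗ + TV_5/(1+r)^5 = 2.9616

$2.96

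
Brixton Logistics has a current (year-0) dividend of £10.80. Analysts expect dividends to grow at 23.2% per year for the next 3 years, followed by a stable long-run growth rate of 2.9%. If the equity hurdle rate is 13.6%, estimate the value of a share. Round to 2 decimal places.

£170.67

Two-stage DDM. Project D₁…D_3 at 0.232, terminal growth 0.029, discount at r = 0.136.
D_1 = 13.3056
D_2 = 16.3925
D_3 = 20.1956
Terminal value at t=3: TV = D_4/(r−g) = 20.7812/(0.136−0.029) = 194.2171
P₀ = 13.3056/(1+0.136)^1 + 16.3925/(1+0.136)^2 + 20.1956/(1+0.136)^3 + 194.2171/(1+0.136)^3 = 170.6717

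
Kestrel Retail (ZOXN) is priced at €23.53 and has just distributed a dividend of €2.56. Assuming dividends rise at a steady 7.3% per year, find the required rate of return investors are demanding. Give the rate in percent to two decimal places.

18.97%

Rearranging the constant-growth DDM: r = D₁/P₀ + g.
D₁ = 2.56 × (1 + 0.073) = 2.7469.
r = 2.7469 / 23.53 + 0.073 = 0.11674 + 0.073 = 0.18974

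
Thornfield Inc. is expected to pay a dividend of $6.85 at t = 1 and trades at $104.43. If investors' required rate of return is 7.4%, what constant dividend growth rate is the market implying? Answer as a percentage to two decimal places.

0.84%

From P₀ = D₁/(r − g), the implied growth is g = r − D₁/P₀.
g = 0.074 − 6.85/104.43 = 0.074 − 0.06559 = 0.00841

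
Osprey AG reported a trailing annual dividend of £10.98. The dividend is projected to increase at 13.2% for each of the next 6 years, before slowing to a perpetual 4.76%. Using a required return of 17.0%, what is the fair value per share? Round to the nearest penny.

Two-stage DDM. Project D₁…D_6 at 0.132, terminal growth 0.0476, discount at r = 0.17.
D_1 = 12.4294
D_2 = 14.0700
D_3 = 15.9273
D_4 = 18.0297
D_5 = 20.4096
D_6 = 23.1037
Terminal value at t=6: TV = D_7/(r−g) = 24.2034/(0.17−0.0476) = 197.7402
P₀ = 12.4294/(1+0.17)^1 + 14.0700/(1+0.17)^2 + 15.9273/(1+0.17)^3 + 18.0297/(1+0.17)^4 + 20.4096/(1+0.17)^5 + 23.1037/(1+0.17)^6 + 197.7402/(1+0.17)^6 = 135.8703

£135.87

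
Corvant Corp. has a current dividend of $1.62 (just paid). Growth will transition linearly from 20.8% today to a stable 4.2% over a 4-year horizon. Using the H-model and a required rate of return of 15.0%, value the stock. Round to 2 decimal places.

$20.61

H-model: P₀ = D₀[(1+g_L) + H(g_S−g_L)]/(r−g_L), with H = 4/2 = 2.
P₀ = 1.62 × [(1+0.042) + 2×(0.208−0.042)] / (0.15−0.042)
   = 1.62 × 1.3740 / 0.108 = 20.6100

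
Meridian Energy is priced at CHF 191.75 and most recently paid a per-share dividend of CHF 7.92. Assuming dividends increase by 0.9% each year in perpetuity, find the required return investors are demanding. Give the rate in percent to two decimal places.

5.07%

Rearranging the constant-growth DDM: r = D₁/P₀ + g.
D₁ = 7.92 × (1 + 0.009) = 7.9913.
r = 7.9913 / 191.75 + 0.009 = 0.04168 + 0.009 = 0.05068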